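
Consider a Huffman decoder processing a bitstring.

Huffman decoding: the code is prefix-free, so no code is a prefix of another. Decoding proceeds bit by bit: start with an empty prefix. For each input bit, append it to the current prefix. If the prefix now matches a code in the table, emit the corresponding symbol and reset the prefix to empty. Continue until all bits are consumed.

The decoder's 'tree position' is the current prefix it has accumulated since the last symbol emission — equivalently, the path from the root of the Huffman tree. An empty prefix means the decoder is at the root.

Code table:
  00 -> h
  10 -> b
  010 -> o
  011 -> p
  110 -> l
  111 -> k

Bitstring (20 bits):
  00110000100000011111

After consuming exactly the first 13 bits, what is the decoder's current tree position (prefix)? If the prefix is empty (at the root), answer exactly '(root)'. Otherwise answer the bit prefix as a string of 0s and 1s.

Answer: 0

Derivation:
Bit 0: prefix='0' (no match yet)
Bit 1: prefix='00' -> emit 'h', reset
Bit 2: prefix='1' (no match yet)
Bit 3: prefix='11' (no match yet)
Bit 4: prefix='110' -> emit 'l', reset
Bit 5: prefix='0' (no match yet)
Bit 6: prefix='00' -> emit 'h', reset
Bit 7: prefix='0' (no match yet)
Bit 8: prefix='01' (no match yet)
Bit 9: prefix='010' -> emit 'o', reset
Bit 10: prefix='0' (no match yet)
Bit 11: prefix='00' -> emit 'h', reset
Bit 12: prefix='0' (no match yet)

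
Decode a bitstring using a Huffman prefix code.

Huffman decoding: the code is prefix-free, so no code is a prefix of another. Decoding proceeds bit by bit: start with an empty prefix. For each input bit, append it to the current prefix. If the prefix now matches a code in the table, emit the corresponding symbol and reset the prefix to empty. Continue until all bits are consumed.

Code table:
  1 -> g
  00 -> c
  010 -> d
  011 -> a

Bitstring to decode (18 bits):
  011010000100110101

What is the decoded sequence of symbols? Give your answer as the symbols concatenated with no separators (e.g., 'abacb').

Answer: adcdadg

Derivation:
Bit 0: prefix='0' (no match yet)
Bit 1: prefix='01' (no match yet)
Bit 2: prefix='011' -> emit 'a', reset
Bit 3: prefix='0' (no match yet)
Bit 4: prefix='01' (no match yet)
Bit 5: prefix='010' -> emit 'd', reset
Bit 6: prefix='0' (no match yet)
Bit 7: prefix='00' -> emit 'c', reset
Bit 8: prefix='0' (no match yet)
Bit 9: prefix='01' (no match yet)
Bit 10: prefix='010' -> emit 'd', reset
Bit 11: prefix='0' (no match yet)
Bit 12: prefix='01' (no match yet)
Bit 13: prefix='011' -> emit 'a', reset
Bit 14: prefix='0' (no match yet)
Bit 15: prefix='01' (no match yet)
Bit 16: prefix='010' -> emit 'd', reset
Bit 17: prefix='1' -> emit 'g', reset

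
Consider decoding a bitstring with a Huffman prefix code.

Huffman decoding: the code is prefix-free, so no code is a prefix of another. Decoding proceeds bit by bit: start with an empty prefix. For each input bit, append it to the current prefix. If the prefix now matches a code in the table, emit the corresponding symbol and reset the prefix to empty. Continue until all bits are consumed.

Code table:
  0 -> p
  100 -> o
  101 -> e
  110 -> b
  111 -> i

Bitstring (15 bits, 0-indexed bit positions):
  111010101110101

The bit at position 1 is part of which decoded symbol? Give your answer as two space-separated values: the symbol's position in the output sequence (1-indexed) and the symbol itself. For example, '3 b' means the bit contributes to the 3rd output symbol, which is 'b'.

Bit 0: prefix='1' (no match yet)
Bit 1: prefix='11' (no match yet)
Bit 2: prefix='111' -> emit 'i', reset
Bit 3: prefix='0' -> emit 'p', reset
Bit 4: prefix='1' (no match yet)
Bit 5: prefix='10' (no match yet)

Answer: 1 i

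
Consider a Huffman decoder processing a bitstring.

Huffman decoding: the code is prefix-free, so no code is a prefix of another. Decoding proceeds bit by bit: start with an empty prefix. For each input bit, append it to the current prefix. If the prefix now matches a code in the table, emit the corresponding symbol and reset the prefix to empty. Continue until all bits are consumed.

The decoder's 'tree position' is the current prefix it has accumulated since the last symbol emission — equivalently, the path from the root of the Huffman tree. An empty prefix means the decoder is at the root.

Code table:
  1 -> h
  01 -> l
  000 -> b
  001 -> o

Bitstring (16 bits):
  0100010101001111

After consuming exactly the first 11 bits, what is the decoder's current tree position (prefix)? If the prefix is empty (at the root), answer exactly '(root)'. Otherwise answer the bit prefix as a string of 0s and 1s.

Bit 0: prefix='0' (no match yet)
Bit 1: prefix='01' -> emit 'l', reset
Bit 2: prefix='0' (no match yet)
Bit 3: prefix='00' (no match yet)
Bit 4: prefix='000' -> emit 'b', reset
Bit 5: prefix='1' -> emit 'h', reset
Bit 6: prefix='0' (no match yet)
Bit 7: prefix='01' -> emit 'l', reset
Bit 8: prefix='0' (no match yet)
Bit 9: prefix='01' -> emit 'l', reset
Bit 10: prefix='0' (no match yet)

Answer: 0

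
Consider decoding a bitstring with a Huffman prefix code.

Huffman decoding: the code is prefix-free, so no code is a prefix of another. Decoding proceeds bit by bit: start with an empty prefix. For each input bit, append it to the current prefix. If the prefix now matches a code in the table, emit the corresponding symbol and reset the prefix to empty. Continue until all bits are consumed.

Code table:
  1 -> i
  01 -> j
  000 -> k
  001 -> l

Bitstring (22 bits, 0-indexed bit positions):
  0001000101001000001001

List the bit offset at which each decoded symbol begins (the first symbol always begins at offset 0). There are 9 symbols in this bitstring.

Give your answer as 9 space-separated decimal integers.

Answer: 0 3 4 7 8 10 13 16 19

Derivation:
Bit 0: prefix='0' (no match yet)
Bit 1: prefix='00' (no match yet)
Bit 2: prefix='000' -> emit 'k', reset
Bit 3: prefix='1' -> emit 'i', reset
Bit 4: prefix='0' (no match yet)
Bit 5: prefix='00' (no match yet)
Bit 6: prefix='000' -> emit 'k', reset
Bit 7: prefix='1' -> emit 'i', reset
Bit 8: prefix='0' (no match yet)
Bit 9: prefix='01' -> emit 'j', reset
Bit 10: prefix='0' (no match yet)
Bit 11: prefix='00' (no match yet)
Bit 12: prefix='001' -> emit 'l', reset
Bit 13: prefix='0' (no match yet)
Bit 14: prefix='00' (no match yet)
Bit 15: prefix='000' -> emit 'k', reset
Bit 16: prefix='0' (no match yet)
Bit 17: prefix='00' (no match yet)
Bit 18: prefix='001' -> emit 'l', reset
Bit 19: prefix='0' (no match yet)
Bit 20: prefix='00' (no match yet)
Bit 21: prefix='001' -> emit 'l', reset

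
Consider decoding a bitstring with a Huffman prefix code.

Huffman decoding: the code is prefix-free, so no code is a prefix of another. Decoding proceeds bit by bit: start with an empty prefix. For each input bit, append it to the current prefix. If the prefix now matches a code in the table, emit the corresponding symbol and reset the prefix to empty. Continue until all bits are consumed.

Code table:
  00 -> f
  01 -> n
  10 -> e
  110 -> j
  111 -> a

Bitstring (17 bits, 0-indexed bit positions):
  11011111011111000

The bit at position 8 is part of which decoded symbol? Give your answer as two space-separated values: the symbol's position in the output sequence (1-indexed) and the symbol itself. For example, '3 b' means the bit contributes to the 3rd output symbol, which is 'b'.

Answer: 3 j

Derivation:
Bit 0: prefix='1' (no match yet)
Bit 1: prefix='11' (no match yet)
Bit 2: prefix='110' -> emit 'j', reset
Bit 3: prefix='1' (no match yet)
Bit 4: prefix='11' (no match yet)
Bit 5: prefix='111' -> emit 'a', reset
Bit 6: prefix='1' (no match yet)
Bit 7: prefix='11' (no match yet)
Bit 8: prefix='110' -> emit 'j', reset
Bit 9: prefix='1' (no match yet)
Bit 10: prefix='11' (no match yet)
Bit 11: prefix='111' -> emit 'a', reset
Bit 12: prefix='1' (no match yet)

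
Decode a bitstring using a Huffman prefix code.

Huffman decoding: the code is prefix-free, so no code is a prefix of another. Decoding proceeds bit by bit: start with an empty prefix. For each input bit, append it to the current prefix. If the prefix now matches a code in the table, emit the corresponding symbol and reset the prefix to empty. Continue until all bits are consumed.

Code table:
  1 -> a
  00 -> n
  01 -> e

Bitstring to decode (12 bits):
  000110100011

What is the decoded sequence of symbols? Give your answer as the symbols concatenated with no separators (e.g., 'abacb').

Answer: neaenea

Derivation:
Bit 0: prefix='0' (no match yet)
Bit 1: prefix='00' -> emit 'n', reset
Bit 2: prefix='0' (no match yet)
Bit 3: prefix='01' -> emit 'e', reset
Bit 4: prefix='1' -> emit 'a', reset
Bit 5: prefix='0' (no match yet)
Bit 6: prefix='01' -> emit 'e', reset
Bit 7: prefix='0' (no match yet)
Bit 8: prefix='00' -> emit 'n', reset
Bit 9: prefix='0' (no match yet)
Bit 10: prefix='01' -> emit 'e', reset
Bit 11: prefix='1' -> emit 'a', reset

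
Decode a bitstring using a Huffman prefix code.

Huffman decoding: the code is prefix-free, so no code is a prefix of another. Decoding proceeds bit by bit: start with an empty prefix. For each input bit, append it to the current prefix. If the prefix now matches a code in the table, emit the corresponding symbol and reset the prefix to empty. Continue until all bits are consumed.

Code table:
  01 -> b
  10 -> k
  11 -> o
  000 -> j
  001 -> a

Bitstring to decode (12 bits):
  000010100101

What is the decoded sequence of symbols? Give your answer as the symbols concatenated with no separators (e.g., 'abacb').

Bit 0: prefix='0' (no match yet)
Bit 1: prefix='00' (no match yet)
Bit 2: prefix='000' -> emit 'j', reset
Bit 3: prefix='0' (no match yet)
Bit 4: prefix='01' -> emit 'b', reset
Bit 5: prefix='0' (no match yet)
Bit 6: prefix='01' -> emit 'b', reset
Bit 7: prefix='0' (no match yet)
Bit 8: prefix='00' (no match yet)
Bit 9: prefix='001' -> emit 'a', reset
Bit 10: prefix='0' (no match yet)
Bit 11: prefix='01' -> emit 'b', reset

Answer: jbbab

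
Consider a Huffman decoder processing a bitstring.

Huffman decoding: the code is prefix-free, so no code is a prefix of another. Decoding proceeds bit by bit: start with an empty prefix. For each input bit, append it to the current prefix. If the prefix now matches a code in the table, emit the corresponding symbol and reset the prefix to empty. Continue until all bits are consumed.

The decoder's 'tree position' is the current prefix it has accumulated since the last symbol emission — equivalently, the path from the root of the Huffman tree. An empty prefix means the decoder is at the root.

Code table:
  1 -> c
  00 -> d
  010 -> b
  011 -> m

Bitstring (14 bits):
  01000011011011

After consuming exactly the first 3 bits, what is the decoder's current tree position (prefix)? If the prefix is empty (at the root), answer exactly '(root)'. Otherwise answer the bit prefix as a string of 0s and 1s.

Bit 0: prefix='0' (no match yet)
Bit 1: prefix='01' (no match yet)
Bit 2: prefix='010' -> emit 'b', reset

Answer: (root)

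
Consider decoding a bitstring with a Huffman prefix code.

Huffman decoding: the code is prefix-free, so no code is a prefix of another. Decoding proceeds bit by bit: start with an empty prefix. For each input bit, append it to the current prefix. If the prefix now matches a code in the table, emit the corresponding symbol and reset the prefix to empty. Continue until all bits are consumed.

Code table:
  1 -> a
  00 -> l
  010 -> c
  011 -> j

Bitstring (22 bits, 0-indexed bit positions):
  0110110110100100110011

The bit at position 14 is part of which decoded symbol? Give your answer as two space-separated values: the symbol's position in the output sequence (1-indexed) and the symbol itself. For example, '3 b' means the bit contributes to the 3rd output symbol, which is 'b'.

Bit 0: prefix='0' (no match yet)
Bit 1: prefix='01' (no match yet)
Bit 2: prefix='011' -> emit 'j', reset
Bit 3: prefix='0' (no match yet)
Bit 4: prefix='01' (no match yet)
Bit 5: prefix='011' -> emit 'j', reset
Bit 6: prefix='0' (no match yet)
Bit 7: prefix='01' (no match yet)
Bit 8: prefix='011' -> emit 'j', reset
Bit 9: prefix='0' (no match yet)
Bit 10: prefix='01' (no match yet)
Bit 11: prefix='010' -> emit 'c', reset
Bit 12: prefix='0' (no match yet)
Bit 13: prefix='01' (no match yet)
Bit 14: prefix='010' -> emit 'c', reset
Bit 15: prefix='0' (no match yet)
Bit 16: prefix='01' (no match yet)
Bit 17: prefix='011' -> emit 'j', reset
Bit 18: prefix='0' (no match yet)

Answer: 5 c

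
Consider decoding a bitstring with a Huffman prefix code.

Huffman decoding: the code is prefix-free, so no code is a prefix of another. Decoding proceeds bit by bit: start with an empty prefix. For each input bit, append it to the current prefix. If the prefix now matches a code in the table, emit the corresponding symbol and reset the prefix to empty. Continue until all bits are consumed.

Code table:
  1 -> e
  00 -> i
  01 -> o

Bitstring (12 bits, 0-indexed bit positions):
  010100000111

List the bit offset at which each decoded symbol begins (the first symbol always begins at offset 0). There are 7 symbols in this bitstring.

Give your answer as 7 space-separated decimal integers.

Answer: 0 2 4 6 8 10 11

Derivation:
Bit 0: prefix='0' (no match yet)
Bit 1: prefix='01' -> emit 'o', reset
Bit 2: prefix='0' (no match yet)
Bit 3: prefix='01' -> emit 'o', reset
Bit 4: prefix='0' (no match yet)
Bit 5: prefix='00' -> emit 'i', reset
Bit 6: prefix='0' (no match yet)
Bit 7: prefix='00' -> emit 'i', reset
Bit 8: prefix='0' (no match yet)
Bit 9: prefix='01' -> emit 'o', reset
Bit 10: prefix='1' -> emit 'e', reset
Bit 11: prefix='1' -> emit 'e', reset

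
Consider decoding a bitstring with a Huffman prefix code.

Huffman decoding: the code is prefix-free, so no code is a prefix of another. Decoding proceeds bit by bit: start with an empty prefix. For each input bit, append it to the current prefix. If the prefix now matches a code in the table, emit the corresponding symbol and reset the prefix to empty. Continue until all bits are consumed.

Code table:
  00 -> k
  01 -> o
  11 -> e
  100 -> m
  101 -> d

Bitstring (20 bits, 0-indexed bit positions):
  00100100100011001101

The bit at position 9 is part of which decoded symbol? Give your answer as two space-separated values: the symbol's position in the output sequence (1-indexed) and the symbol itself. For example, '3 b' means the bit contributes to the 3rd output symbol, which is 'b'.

Answer: 4 m

Derivation:
Bit 0: prefix='0' (no match yet)
Bit 1: prefix='00' -> emit 'k', reset
Bit 2: prefix='1' (no match yet)
Bit 3: prefix='10' (no match yet)
Bit 4: prefix='100' -> emit 'm', reset
Bit 5: prefix='1' (no match yet)
Bit 6: prefix='10' (no match yet)
Bit 7: prefix='100' -> emit 'm', reset
Bit 8: prefix='1' (no match yet)
Bit 9: prefix='10' (no match yet)
Bit 10: prefix='100' -> emit 'm', reset
Bit 11: prefix='0' (no match yet)
Bit 12: prefix='01' -> emit 'o', reset
Bit 13: prefix='1' (no match yet)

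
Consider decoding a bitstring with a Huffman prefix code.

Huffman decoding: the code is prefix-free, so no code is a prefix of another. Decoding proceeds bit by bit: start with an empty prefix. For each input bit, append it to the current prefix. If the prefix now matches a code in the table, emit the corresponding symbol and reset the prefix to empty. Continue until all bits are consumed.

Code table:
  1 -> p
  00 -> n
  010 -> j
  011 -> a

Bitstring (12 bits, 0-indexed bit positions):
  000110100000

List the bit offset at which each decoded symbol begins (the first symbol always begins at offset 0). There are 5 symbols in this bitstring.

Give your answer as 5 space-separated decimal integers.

Answer: 0 2 5 8 10

Derivation:
Bit 0: prefix='0' (no match yet)
Bit 1: prefix='00' -> emit 'n', reset
Bit 2: prefix='0' (no match yet)
Bit 3: prefix='01' (no match yet)
Bit 4: prefix='011' -> emit 'a', reset
Bit 5: prefix='0' (no match yet)
Bit 6: prefix='01' (no match yet)
Bit 7: prefix='010' -> emit 'j', reset
Bit 8: prefix='0' (no match yet)
Bit 9: prefix='00' -> emit 'n', reset
Bit 10: prefix='0' (no match yet)
Bit 11: prefix='00' -> emit 'n', reset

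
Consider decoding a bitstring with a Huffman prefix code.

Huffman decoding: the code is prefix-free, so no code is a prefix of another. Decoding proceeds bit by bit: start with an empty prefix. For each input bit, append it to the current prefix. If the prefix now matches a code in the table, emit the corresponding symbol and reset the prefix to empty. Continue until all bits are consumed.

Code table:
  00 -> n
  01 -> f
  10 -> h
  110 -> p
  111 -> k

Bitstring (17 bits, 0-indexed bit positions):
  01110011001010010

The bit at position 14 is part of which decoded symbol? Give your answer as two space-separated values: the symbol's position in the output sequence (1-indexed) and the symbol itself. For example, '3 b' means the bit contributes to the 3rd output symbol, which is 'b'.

Bit 0: prefix='0' (no match yet)
Bit 1: prefix='01' -> emit 'f', reset
Bit 2: prefix='1' (no match yet)
Bit 3: prefix='11' (no match yet)
Bit 4: prefix='110' -> emit 'p', reset
Bit 5: prefix='0' (no match yet)
Bit 6: prefix='01' -> emit 'f', reset
Bit 7: prefix='1' (no match yet)
Bit 8: prefix='10' -> emit 'h', reset
Bit 9: prefix='0' (no match yet)
Bit 10: prefix='01' -> emit 'f', reset
Bit 11: prefix='0' (no match yet)
Bit 12: prefix='01' -> emit 'f', reset
Bit 13: prefix='0' (no match yet)
Bit 14: prefix='00' -> emit 'n', reset
Bit 15: prefix='1' (no match yet)
Bit 16: prefix='10' -> emit 'h', reset

Answer: 7 n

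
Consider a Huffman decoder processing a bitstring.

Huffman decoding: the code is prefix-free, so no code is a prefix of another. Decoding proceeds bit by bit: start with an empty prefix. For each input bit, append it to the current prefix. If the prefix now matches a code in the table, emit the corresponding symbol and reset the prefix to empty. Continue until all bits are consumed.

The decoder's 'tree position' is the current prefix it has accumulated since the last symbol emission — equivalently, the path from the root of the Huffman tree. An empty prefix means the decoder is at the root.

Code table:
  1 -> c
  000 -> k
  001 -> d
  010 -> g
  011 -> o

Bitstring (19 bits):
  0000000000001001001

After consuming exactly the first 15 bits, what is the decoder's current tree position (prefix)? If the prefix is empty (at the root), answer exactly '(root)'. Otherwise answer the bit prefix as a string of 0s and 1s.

Bit 0: prefix='0' (no match yet)
Bit 1: prefix='00' (no match yet)
Bit 2: prefix='000' -> emit 'k', reset
Bit 3: prefix='0' (no match yet)
Bit 4: prefix='00' (no match yet)
Bit 5: prefix='000' -> emit 'k', reset
Bit 6: prefix='0' (no match yet)
Bit 7: prefix='00' (no match yet)
Bit 8: prefix='000' -> emit 'k', reset
Bit 9: prefix='0' (no match yet)
Bit 10: prefix='00' (no match yet)
Bit 11: prefix='000' -> emit 'k', reset
Bit 12: prefix='1' -> emit 'c', reset
Bit 13: prefix='0' (no match yet)
Bit 14: prefix='00' (no match yet)

Answer: 00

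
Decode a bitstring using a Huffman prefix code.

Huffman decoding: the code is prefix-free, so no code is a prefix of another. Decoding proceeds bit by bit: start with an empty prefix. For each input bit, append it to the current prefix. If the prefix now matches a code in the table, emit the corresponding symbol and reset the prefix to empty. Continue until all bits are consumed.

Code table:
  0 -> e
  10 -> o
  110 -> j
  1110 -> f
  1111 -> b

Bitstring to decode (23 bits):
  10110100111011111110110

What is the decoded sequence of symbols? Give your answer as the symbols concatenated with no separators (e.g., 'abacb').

Answer: ojoefbfj

Derivation:
Bit 0: prefix='1' (no match yet)
Bit 1: prefix='10' -> emit 'o', reset
Bit 2: prefix='1' (no match yet)
Bit 3: prefix='11' (no match yet)
Bit 4: prefix='110' -> emit 'j', reset
Bit 5: prefix='1' (no match yet)
Bit 6: prefix='10' -> emit 'o', reset
Bit 7: prefix='0' -> emit 'e', reset
Bit 8: prefix='1' (no match yet)
Bit 9: prefix='11' (no match yet)
Bit 10: prefix='111' (no match yet)
Bit 11: prefix='1110' -> emit 'f', reset
Bit 12: prefix='1' (no match yet)
Bit 13: prefix='11' (no match yet)
Bit 14: prefix='111' (no match yet)
Bit 15: prefix='1111' -> emit 'b', reset
Bit 16: prefix='1' (no match yet)
Bit 17: prefix='11' (no match yet)
Bit 18: prefix='111' (no match yet)
Bit 19: prefix='1110' -> emit 'f', reset
Bit 20: prefix='1' (no match yet)
Bit 21: prefix='11' (no match yet)
Bit 22: prefix='110' -> emit 'j', reset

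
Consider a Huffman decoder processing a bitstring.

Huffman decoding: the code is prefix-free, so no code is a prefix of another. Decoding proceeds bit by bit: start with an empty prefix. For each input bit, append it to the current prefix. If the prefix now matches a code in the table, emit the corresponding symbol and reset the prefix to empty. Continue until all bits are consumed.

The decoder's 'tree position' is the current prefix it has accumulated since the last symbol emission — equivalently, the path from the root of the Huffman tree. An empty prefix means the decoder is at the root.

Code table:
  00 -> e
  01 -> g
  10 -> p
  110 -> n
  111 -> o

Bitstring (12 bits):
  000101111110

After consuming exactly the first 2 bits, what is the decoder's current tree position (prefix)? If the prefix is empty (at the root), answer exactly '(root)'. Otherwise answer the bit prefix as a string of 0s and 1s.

Answer: (root)

Derivation:
Bit 0: prefix='0' (no match yet)
Bit 1: prefix='00' -> emit 'e', reset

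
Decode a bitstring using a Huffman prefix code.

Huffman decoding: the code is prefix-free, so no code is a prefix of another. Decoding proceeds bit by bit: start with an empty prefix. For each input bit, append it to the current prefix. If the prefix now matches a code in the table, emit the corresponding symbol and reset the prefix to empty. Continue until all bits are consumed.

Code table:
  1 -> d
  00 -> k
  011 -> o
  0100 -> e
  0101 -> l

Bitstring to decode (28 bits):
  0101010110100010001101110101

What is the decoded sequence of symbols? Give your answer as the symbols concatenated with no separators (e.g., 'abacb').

Bit 0: prefix='0' (no match yet)
Bit 1: prefix='01' (no match yet)
Bit 2: prefix='010' (no match yet)
Bit 3: prefix='0101' -> emit 'l', reset
Bit 4: prefix='0' (no match yet)
Bit 5: prefix='01' (no match yet)
Bit 6: prefix='010' (no match yet)
Bit 7: prefix='0101' -> emit 'l', reset
Bit 8: prefix='1' -> emit 'd', reset
Bit 9: prefix='0' (no match yet)
Bit 10: prefix='01' (no match yet)
Bit 11: prefix='010' (no match yet)
Bit 12: prefix='0100' -> emit 'e', reset
Bit 13: prefix='0' (no match yet)
Bit 14: prefix='01' (no match yet)
Bit 15: prefix='010' (no match yet)
Bit 16: prefix='0100' -> emit 'e', reset
Bit 17: prefix='0' (no match yet)
Bit 18: prefix='01' (no match yet)
Bit 19: prefix='011' -> emit 'o', reset
Bit 20: prefix='0' (no match yet)
Bit 21: prefix='01' (no match yet)
Bit 22: prefix='011' -> emit 'o', reset
Bit 23: prefix='1' -> emit 'd', reset
Bit 24: prefix='0' (no match yet)
Bit 25: prefix='01' (no match yet)
Bit 26: prefix='010' (no match yet)
Bit 27: prefix='0101' -> emit 'l', reset

Answer: lldeeoodl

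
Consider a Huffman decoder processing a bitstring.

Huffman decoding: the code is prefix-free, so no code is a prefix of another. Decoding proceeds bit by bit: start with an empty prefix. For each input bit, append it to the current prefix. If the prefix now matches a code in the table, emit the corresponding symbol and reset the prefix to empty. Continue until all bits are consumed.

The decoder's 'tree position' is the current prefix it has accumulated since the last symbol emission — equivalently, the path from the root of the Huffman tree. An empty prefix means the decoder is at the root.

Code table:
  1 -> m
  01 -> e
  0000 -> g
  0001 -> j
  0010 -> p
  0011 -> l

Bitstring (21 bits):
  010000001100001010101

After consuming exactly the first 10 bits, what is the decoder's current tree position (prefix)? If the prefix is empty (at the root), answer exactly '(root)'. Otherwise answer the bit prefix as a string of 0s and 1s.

Bit 0: prefix='0' (no match yet)
Bit 1: prefix='01' -> emit 'e', reset
Bit 2: prefix='0' (no match yet)
Bit 3: prefix='00' (no match yet)
Bit 4: prefix='000' (no match yet)
Bit 5: prefix='0000' -> emit 'g', reset
Bit 6: prefix='0' (no match yet)
Bit 7: prefix='00' (no match yet)
Bit 8: prefix='001' (no match yet)
Bit 9: prefix='0011' -> emit 'l', reset

Answer: (root)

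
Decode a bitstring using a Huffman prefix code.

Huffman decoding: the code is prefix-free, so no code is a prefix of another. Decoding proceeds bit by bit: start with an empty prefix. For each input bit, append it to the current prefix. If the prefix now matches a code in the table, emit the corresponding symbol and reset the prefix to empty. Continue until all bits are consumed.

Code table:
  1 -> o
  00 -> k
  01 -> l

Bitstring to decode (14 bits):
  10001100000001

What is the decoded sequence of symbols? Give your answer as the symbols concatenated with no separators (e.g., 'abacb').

Answer: oklokkkl

Derivation:
Bit 0: prefix='1' -> emit 'o', reset
Bit 1: prefix='0' (no match yet)
Bit 2: prefix='00' -> emit 'k', reset
Bit 3: prefix='0' (no match yet)
Bit 4: prefix='01' -> emit 'l', reset
Bit 5: prefix='1' -> emit 'o', reset
Bit 6: prefix='0' (no match yet)
Bit 7: prefix='00' -> emit 'k', reset
Bit 8: prefix='0' (no match yet)
Bit 9: prefix='00' -> emit 'k', reset
Bit 10: prefix='0' (no match yet)
Bit 11: prefix='00' -> emit 'k', reset
Bit 12: prefix='0' (no match yet)
Bit 13: prefix='01' -> emit 'l', reset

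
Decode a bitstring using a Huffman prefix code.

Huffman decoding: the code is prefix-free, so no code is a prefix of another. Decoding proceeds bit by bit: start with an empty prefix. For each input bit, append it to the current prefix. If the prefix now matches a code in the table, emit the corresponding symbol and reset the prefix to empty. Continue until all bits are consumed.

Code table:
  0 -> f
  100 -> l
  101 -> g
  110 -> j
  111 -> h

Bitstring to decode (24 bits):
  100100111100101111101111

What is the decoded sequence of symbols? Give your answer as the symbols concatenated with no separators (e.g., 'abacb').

Bit 0: prefix='1' (no match yet)
Bit 1: prefix='10' (no match yet)
Bit 2: prefix='100' -> emit 'l', reset
Bit 3: prefix='1' (no match yet)
Bit 4: prefix='10' (no match yet)
Bit 5: prefix='100' -> emit 'l', reset
Bit 6: prefix='1' (no match yet)
Bit 7: prefix='11' (no match yet)
Bit 8: prefix='111' -> emit 'h', reset
Bit 9: prefix='1' (no match yet)
Bit 10: prefix='10' (no match yet)
Bit 11: prefix='100' -> emit 'l', reset
Bit 12: prefix='1' (no match yet)
Bit 13: prefix='10' (no match yet)
Bit 14: prefix='101' -> emit 'g', reset
Bit 15: prefix='1' (no match yet)
Bit 16: prefix='11' (no match yet)
Bit 17: prefix='111' -> emit 'h', reset
Bit 18: prefix='1' (no match yet)
Bit 19: prefix='10' (no match yet)
Bit 20: prefix='101' -> emit 'g', reset
Bit 21: prefix='1' (no match yet)
Bit 22: prefix='11' (no match yet)
Bit 23: prefix='111' -> emit 'h', reset

Answer: llhlghgh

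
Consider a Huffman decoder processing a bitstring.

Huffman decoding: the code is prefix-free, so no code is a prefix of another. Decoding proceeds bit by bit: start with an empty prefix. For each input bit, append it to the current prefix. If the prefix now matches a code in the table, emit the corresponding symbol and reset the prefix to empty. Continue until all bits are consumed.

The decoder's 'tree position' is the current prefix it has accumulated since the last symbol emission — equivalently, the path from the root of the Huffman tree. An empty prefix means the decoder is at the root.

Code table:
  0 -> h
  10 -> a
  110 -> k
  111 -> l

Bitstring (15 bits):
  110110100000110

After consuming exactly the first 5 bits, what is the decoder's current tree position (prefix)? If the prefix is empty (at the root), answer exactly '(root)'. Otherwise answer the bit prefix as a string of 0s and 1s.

Bit 0: prefix='1' (no match yet)
Bit 1: prefix='11' (no match yet)
Bit 2: prefix='110' -> emit 'k', reset
Bit 3: prefix='1' (no match yet)
Bit 4: prefix='11' (no match yet)

Answer: 11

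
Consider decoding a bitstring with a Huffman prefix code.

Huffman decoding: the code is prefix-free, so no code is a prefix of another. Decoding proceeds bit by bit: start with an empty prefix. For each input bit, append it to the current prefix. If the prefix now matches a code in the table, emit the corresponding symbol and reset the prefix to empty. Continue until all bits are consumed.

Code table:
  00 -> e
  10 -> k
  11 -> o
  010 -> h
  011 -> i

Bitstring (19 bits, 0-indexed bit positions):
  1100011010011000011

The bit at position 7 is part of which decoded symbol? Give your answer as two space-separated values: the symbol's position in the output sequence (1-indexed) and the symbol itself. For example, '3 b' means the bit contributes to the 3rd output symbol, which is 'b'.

Answer: 4 h

Derivation:
Bit 0: prefix='1' (no match yet)
Bit 1: prefix='11' -> emit 'o', reset
Bit 2: prefix='0' (no match yet)
Bit 3: prefix='00' -> emit 'e', reset
Bit 4: prefix='0' (no match yet)
Bit 5: prefix='01' (no match yet)
Bit 6: prefix='011' -> emit 'i', reset
Bit 7: prefix='0' (no match yet)
Bit 8: prefix='01' (no match yet)
Bit 9: prefix='010' -> emit 'h', reset
Bit 10: prefix='0' (no match yet)
Bit 11: prefix='01' (no match yet)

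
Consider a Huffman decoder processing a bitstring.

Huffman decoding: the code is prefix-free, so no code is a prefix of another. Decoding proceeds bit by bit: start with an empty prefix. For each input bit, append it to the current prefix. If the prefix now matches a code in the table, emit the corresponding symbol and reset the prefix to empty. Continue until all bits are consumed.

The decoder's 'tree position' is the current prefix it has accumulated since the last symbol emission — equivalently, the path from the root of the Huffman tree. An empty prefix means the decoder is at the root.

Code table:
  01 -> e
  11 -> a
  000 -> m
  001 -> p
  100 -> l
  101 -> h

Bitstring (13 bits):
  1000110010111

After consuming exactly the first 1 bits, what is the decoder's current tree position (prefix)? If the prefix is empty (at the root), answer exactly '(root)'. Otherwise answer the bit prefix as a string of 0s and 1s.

Answer: 1

Derivation:
Bit 0: prefix='1' (no match yet)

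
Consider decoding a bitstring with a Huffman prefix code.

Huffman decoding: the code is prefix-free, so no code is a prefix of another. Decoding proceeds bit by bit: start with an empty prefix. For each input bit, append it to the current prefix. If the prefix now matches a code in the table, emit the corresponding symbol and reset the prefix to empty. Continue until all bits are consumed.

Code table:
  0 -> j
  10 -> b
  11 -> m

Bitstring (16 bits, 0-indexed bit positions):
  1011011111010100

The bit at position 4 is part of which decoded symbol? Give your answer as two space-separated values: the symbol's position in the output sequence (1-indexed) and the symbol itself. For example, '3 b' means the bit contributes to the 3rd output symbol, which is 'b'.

Answer: 3 j

Derivation:
Bit 0: prefix='1' (no match yet)
Bit 1: prefix='10' -> emit 'b', reset
Bit 2: prefix='1' (no match yet)
Bit 3: prefix='11' -> emit 'm', reset
Bit 4: prefix='0' -> emit 'j', reset
Bit 5: prefix='1' (no match yet)
Bit 6: prefix='11' -> emit 'm', reset
Bit 7: prefix='1' (no match yet)
Bit 8: prefix='11' -> emit 'm', reset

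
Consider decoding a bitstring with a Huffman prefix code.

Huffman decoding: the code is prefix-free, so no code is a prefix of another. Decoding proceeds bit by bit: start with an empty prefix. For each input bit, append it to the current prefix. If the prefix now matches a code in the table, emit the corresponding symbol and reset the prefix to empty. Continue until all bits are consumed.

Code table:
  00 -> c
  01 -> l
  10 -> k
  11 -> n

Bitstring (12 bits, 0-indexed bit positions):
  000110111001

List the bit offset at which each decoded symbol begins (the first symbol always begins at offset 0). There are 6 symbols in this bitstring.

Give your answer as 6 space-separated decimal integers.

Answer: 0 2 4 6 8 10

Derivation:
Bit 0: prefix='0' (no match yet)
Bit 1: prefix='00' -> emit 'c', reset
Bit 2: prefix='0' (no match yet)
Bit 3: prefix='01' -> emit 'l', reset
Bit 4: prefix='1' (no match yet)
Bit 5: prefix='10' -> emit 'k', reset
Bit 6: prefix='1' (no match yet)
Bit 7: prefix='11' -> emit 'n', reset
Bit 8: prefix='1' (no match yet)
Bit 9: prefix='10' -> emit 'k', reset
Bit 10: prefix='0' (no match yet)
Bit 11: prefix='01' -> emit 'l', reset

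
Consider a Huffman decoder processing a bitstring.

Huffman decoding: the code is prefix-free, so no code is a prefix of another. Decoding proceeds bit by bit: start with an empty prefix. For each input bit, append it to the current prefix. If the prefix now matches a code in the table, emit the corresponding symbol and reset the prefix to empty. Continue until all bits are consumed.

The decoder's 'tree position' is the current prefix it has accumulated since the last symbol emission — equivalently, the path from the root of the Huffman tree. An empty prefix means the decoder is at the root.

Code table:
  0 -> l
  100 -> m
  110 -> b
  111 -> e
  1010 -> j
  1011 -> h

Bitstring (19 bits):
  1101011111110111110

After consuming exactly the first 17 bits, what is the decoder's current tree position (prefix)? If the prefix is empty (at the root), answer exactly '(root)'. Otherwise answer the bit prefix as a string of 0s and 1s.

Answer: 1

Derivation:
Bit 0: prefix='1' (no match yet)
Bit 1: prefix='11' (no match yet)
Bit 2: prefix='110' -> emit 'b', reset
Bit 3: prefix='1' (no match yet)
Bit 4: prefix='10' (no match yet)
Bit 5: prefix='101' (no match yet)
Bit 6: prefix='1011' -> emit 'h', reset
Bit 7: prefix='1' (no match yet)
Bit 8: prefix='11' (no match yet)
Bit 9: prefix='111' -> emit 'e', reset
Bit 10: prefix='1' (no match yet)
Bit 11: prefix='11' (no match yet)
Bit 12: prefix='110' -> emit 'b', reset
Bit 13: prefix='1' (no match yet)
Bit 14: prefix='11' (no match yet)
Bit 15: prefix='111' -> emit 'e', reset
Bit 16: prefix='1' (no match yet)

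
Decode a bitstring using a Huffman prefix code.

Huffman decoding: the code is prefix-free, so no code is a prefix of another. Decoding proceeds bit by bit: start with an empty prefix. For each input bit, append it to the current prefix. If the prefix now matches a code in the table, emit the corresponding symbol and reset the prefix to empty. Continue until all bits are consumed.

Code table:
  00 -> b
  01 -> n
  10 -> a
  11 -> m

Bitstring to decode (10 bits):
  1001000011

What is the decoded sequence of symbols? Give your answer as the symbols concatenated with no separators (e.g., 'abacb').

Bit 0: prefix='1' (no match yet)
Bit 1: prefix='10' -> emit 'a', reset
Bit 2: prefix='0' (no match yet)
Bit 3: prefix='01' -> emit 'n', reset
Bit 4: prefix='0' (no match yet)
Bit 5: prefix='00' -> emit 'b', reset
Bit 6: prefix='0' (no match yet)
Bit 7: prefix='00' -> emit 'b', reset
Bit 8: prefix='1' (no match yet)
Bit 9: prefix='11' -> emit 'm', reset

Answer: anbbm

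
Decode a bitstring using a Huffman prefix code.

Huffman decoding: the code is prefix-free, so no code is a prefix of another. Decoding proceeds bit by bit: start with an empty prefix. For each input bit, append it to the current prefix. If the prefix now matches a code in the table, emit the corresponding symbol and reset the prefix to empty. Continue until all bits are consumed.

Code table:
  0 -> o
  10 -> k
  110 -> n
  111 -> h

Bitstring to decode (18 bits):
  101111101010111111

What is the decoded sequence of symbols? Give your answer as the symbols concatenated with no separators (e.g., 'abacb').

Answer: khnkkhh

Derivation:
Bit 0: prefix='1' (no match yet)
Bit 1: prefix='10' -> emit 'k', reset
Bit 2: prefix='1' (no match yet)
Bit 3: prefix='11' (no match yet)
Bit 4: prefix='111' -> emit 'h', reset
Bit 5: prefix='1' (no match yet)
Bit 6: prefix='11' (no match yet)
Bit 7: prefix='110' -> emit 'n', reset
Bit 8: prefix='1' (no match yet)
Bit 9: prefix='10' -> emit 'k', reset
Bit 10: prefix='1' (no match yet)
Bit 11: prefix='10' -> emit 'k', reset
Bit 12: prefix='1' (no match yet)
Bit 13: prefix='11' (no match yet)
Bit 14: prefix='111' -> emit 'h', reset
Bit 15: prefix='1' (no match yet)
Bit 16: prefix='11' (no match yet)
Bit 17: prefix='111' -> emit 'h', reset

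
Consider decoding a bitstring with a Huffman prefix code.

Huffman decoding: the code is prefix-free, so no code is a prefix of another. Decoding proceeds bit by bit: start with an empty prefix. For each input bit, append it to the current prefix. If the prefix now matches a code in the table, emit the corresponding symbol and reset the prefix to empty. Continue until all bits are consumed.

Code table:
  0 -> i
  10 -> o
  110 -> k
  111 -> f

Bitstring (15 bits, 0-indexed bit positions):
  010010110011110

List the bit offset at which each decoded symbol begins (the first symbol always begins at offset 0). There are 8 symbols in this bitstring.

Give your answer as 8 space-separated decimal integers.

Bit 0: prefix='0' -> emit 'i', reset
Bit 1: prefix='1' (no match yet)
Bit 2: prefix='10' -> emit 'o', reset
Bit 3: prefix='0' -> emit 'i', reset
Bit 4: prefix='1' (no match yet)
Bit 5: prefix='10' -> emit 'o', reset
Bit 6: prefix='1' (no match yet)
Bit 7: prefix='11' (no match yet)
Bit 8: prefix='110' -> emit 'k', reset
Bit 9: prefix='0' -> emit 'i', reset
Bit 10: prefix='1' (no match yet)
Bit 11: prefix='11' (no match yet)
Bit 12: prefix='111' -> emit 'f', reset
Bit 13: prefix='1' (no match yet)
Bit 14: prefix='10' -> emit 'o', reset

Answer: 0 1 3 4 6 9 10 13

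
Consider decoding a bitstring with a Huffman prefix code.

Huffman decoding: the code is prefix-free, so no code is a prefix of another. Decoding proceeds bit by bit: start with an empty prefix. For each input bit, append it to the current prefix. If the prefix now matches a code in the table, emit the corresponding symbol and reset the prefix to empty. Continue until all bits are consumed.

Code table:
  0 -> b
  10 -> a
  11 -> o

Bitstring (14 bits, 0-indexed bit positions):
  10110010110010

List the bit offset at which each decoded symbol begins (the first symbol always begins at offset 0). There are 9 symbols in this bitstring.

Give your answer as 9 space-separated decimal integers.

Answer: 0 2 4 5 6 8 10 11 12

Derivation:
Bit 0: prefix='1' (no match yet)
Bit 1: prefix='10' -> emit 'a', reset
Bit 2: prefix='1' (no match yet)
Bit 3: prefix='11' -> emit 'o', reset
Bit 4: prefix='0' -> emit 'b', reset
Bit 5: prefix='0' -> emit 'b', reset
Bit 6: prefix='1' (no match yet)
Bit 7: prefix='10' -> emit 'a', reset
Bit 8: prefix='1' (no match yet)
Bit 9: prefix='11' -> emit 'o', reset
Bit 10: prefix='0' -> emit 'b', reset
Bit 11: prefix='0' -> emit 'b', reset
Bit 12: prefix='1' (no match yet)
Bit 13: prefix='10' -> emit 'a', reset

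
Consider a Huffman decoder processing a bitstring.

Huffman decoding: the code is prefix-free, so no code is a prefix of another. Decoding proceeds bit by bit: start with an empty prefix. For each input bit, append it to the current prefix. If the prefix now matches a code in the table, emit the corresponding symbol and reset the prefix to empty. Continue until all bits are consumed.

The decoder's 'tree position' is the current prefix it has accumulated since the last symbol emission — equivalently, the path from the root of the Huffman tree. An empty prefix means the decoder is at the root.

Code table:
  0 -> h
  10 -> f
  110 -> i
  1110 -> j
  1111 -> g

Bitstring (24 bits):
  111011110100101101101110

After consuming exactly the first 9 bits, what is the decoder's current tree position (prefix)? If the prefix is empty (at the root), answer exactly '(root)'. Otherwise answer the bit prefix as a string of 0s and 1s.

Bit 0: prefix='1' (no match yet)
Bit 1: prefix='11' (no match yet)
Bit 2: prefix='111' (no match yet)
Bit 3: prefix='1110' -> emit 'j', reset
Bit 4: prefix='1' (no match yet)
Bit 5: prefix='11' (no match yet)
Bit 6: prefix='111' (no match yet)
Bit 7: prefix='1111' -> emit 'g', reset
Bit 8: prefix='0' -> emit 'h', reset

Answer: (root)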